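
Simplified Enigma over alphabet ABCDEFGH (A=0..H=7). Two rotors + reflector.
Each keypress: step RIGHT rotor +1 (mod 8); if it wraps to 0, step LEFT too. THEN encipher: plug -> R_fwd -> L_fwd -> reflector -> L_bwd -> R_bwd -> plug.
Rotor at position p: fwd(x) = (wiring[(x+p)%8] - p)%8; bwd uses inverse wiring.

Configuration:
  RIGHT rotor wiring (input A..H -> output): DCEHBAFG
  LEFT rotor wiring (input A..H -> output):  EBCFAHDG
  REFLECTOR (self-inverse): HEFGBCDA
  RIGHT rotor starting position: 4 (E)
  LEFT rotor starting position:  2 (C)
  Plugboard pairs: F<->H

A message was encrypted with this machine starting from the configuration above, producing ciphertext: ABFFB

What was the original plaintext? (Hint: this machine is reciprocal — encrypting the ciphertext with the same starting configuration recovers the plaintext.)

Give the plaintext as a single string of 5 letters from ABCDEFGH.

Answer: DACCE

Derivation:
Char 1 ('A'): step: R->5, L=2; A->plug->A->R->D->L->F->refl->C->L'->G->R'->D->plug->D
Char 2 ('B'): step: R->6, L=2; B->plug->B->R->A->L->A->refl->H->L'->H->R'->A->plug->A
Char 3 ('F'): step: R->7, L=2; F->plug->H->R->G->L->C->refl->F->L'->D->R'->C->plug->C
Char 4 ('F'): step: R->0, L->3 (L advanced); F->plug->H->R->G->L->G->refl->D->L'->E->R'->C->plug->C
Char 5 ('B'): step: R->1, L=3; B->plug->B->R->D->L->A->refl->H->L'->H->R'->E->plug->E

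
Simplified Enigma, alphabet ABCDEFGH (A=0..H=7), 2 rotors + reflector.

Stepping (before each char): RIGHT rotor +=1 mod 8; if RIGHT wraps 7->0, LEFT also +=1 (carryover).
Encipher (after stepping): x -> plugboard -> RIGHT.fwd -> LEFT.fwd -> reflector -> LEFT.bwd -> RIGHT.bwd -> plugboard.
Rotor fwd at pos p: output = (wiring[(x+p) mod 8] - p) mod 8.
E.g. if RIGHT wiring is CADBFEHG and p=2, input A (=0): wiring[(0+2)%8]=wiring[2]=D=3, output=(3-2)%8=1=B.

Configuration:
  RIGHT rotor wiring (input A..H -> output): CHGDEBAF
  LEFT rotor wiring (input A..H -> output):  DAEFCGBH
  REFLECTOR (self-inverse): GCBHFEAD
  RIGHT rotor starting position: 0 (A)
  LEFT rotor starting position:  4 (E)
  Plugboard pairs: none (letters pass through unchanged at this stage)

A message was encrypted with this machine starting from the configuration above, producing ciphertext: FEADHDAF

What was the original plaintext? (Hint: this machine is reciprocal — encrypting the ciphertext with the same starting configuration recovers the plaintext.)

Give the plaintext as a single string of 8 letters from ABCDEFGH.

Answer: HGCHFBCB

Derivation:
Char 1 ('F'): step: R->1, L=4; F->plug->F->R->H->L->B->refl->C->L'->B->R'->H->plug->H
Char 2 ('E'): step: R->2, L=4; E->plug->E->R->G->L->A->refl->G->L'->A->R'->G->plug->G
Char 3 ('A'): step: R->3, L=4; A->plug->A->R->A->L->G->refl->A->L'->G->R'->C->plug->C
Char 4 ('D'): step: R->4, L=4; D->plug->D->R->B->L->C->refl->B->L'->H->R'->H->plug->H
Char 5 ('H'): step: R->5, L=4; H->plug->H->R->H->L->B->refl->C->L'->B->R'->F->plug->F
Char 6 ('D'): step: R->6, L=4; D->plug->D->R->B->L->C->refl->B->L'->H->R'->B->plug->B
Char 7 ('A'): step: R->7, L=4; A->plug->A->R->G->L->A->refl->G->L'->A->R'->C->plug->C
Char 8 ('F'): step: R->0, L->5 (L advanced); F->plug->F->R->B->L->E->refl->F->L'->H->R'->B->plug->B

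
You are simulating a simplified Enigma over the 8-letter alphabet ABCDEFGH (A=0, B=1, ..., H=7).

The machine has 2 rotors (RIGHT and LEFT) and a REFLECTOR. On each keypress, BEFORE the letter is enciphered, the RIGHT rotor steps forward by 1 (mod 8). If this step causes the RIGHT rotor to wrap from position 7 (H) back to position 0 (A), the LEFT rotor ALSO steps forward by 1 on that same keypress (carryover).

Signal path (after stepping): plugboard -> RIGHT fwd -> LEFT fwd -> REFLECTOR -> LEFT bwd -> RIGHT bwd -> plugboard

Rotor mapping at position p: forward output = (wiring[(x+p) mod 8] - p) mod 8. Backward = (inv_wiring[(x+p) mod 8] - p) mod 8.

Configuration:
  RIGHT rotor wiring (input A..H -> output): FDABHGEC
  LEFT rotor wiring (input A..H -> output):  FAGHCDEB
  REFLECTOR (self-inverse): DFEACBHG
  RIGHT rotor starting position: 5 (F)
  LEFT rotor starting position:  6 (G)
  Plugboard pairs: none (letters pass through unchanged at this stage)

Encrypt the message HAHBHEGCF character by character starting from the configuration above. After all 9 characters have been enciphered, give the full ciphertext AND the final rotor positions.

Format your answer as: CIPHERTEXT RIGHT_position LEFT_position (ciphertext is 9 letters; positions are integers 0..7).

Char 1 ('H'): step: R->6, L=6; H->plug->H->R->A->L->G->refl->H->L'->C->R'->E->plug->E
Char 2 ('A'): step: R->7, L=6; A->plug->A->R->D->L->C->refl->E->L'->G->R'->B->plug->B
Char 3 ('H'): step: R->0, L->7 (L advanced); H->plug->H->R->C->L->B->refl->F->L'->H->R'->E->plug->E
Char 4 ('B'): step: R->1, L=7; B->plug->B->R->H->L->F->refl->B->L'->C->R'->A->plug->A
Char 5 ('H'): step: R->2, L=7; H->plug->H->R->B->L->G->refl->H->L'->D->R'->G->plug->G
Char 6 ('E'): step: R->3, L=7; E->plug->E->R->H->L->F->refl->B->L'->C->R'->F->plug->F
Char 7 ('G'): step: R->4, L=7; G->plug->G->R->E->L->A->refl->D->L'->F->R'->H->plug->H
Char 8 ('C'): step: R->5, L=7; C->plug->C->R->F->L->D->refl->A->L'->E->R'->G->plug->G
Char 9 ('F'): step: R->6, L=7; F->plug->F->R->D->L->H->refl->G->L'->B->R'->G->plug->G
Final: ciphertext=EBEAGFHGG, RIGHT=6, LEFT=7

Answer: EBEAGFHGG 6 7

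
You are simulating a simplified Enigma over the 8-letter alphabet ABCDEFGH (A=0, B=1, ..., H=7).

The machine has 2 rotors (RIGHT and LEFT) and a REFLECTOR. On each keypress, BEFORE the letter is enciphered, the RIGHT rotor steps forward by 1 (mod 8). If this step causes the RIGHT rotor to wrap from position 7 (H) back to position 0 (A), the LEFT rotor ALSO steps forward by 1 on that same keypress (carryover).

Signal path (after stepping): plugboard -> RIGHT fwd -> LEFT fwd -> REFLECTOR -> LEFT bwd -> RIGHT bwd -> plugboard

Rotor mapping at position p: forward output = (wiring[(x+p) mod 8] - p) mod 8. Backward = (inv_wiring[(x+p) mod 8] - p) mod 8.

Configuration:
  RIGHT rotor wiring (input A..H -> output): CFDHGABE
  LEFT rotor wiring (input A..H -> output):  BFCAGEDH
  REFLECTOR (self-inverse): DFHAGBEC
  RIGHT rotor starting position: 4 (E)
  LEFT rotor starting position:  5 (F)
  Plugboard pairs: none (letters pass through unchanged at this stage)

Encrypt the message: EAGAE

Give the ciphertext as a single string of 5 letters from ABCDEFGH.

Char 1 ('E'): step: R->5, L=5; E->plug->E->R->A->L->H->refl->C->L'->C->R'->G->plug->G
Char 2 ('A'): step: R->6, L=5; A->plug->A->R->D->L->E->refl->G->L'->B->R'->F->plug->F
Char 3 ('G'): step: R->7, L=5; G->plug->G->R->B->L->G->refl->E->L'->D->R'->B->plug->B
Char 4 ('A'): step: R->0, L->6 (L advanced); A->plug->A->R->C->L->D->refl->A->L'->G->R'->E->plug->E
Char 5 ('E'): step: R->1, L=6; E->plug->E->R->H->L->G->refl->E->L'->E->R'->A->plug->A

Answer: GFBEA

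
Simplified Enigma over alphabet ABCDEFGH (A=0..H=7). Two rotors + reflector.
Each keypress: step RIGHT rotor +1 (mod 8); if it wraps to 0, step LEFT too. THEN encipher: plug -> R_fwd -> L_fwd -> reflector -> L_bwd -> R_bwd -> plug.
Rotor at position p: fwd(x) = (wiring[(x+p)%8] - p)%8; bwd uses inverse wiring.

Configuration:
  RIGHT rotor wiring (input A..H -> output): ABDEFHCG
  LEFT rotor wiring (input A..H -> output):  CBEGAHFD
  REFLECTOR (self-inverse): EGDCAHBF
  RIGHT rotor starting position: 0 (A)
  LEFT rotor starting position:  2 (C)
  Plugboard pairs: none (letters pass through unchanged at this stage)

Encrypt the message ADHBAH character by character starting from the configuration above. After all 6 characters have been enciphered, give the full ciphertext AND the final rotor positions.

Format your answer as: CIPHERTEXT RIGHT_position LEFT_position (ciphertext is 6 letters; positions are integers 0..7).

Answer: DBCGBF 6 2

Derivation:
Char 1 ('A'): step: R->1, L=2; A->plug->A->R->A->L->C->refl->D->L'->E->R'->D->plug->D
Char 2 ('D'): step: R->2, L=2; D->plug->D->R->F->L->B->refl->G->L'->C->R'->B->plug->B
Char 3 ('H'): step: R->3, L=2; H->plug->H->R->A->L->C->refl->D->L'->E->R'->C->plug->C
Char 4 ('B'): step: R->4, L=2; B->plug->B->R->D->L->F->refl->H->L'->H->R'->G->plug->G
Char 5 ('A'): step: R->5, L=2; A->plug->A->R->C->L->G->refl->B->L'->F->R'->B->plug->B
Char 6 ('H'): step: R->6, L=2; H->plug->H->R->B->L->E->refl->A->L'->G->R'->F->plug->F
Final: ciphertext=DBCGBF, RIGHT=6, LEFT=2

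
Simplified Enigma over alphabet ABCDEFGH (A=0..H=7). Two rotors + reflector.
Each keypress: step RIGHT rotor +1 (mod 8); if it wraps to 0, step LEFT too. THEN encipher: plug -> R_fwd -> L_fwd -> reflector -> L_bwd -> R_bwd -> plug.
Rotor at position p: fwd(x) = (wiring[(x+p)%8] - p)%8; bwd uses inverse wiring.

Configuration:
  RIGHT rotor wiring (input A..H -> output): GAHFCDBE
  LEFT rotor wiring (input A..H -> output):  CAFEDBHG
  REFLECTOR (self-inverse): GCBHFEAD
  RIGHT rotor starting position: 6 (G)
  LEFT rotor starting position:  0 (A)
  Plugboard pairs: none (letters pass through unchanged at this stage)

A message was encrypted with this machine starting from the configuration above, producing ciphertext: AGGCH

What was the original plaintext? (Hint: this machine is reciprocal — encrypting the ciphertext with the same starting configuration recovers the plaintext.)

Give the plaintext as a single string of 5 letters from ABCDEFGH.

Char 1 ('A'): step: R->7, L=0; A->plug->A->R->F->L->B->refl->C->L'->A->R'->D->plug->D
Char 2 ('G'): step: R->0, L->1 (L advanced); G->plug->G->R->B->L->E->refl->F->L'->G->R'->A->plug->A
Char 3 ('G'): step: R->1, L=1; G->plug->G->R->D->L->C->refl->B->L'->H->R'->A->plug->A
Char 4 ('C'): step: R->2, L=1; C->plug->C->R->A->L->H->refl->D->L'->C->R'->F->plug->F
Char 5 ('H'): step: R->3, L=1; H->plug->H->R->E->L->A->refl->G->L'->F->R'->G->plug->G

Answer: DAAFG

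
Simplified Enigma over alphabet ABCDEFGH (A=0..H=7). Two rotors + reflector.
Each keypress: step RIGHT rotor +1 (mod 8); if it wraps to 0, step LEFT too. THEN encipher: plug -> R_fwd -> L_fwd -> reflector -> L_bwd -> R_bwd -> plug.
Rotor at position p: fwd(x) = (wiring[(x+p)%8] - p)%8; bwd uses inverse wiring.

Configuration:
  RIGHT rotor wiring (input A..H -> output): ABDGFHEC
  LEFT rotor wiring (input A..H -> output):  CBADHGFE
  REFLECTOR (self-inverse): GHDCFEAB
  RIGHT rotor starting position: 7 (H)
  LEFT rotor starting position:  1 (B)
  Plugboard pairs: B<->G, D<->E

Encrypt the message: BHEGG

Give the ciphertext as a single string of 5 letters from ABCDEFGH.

Char 1 ('B'): step: R->0, L->2 (L advanced); B->plug->G->R->E->L->D->refl->C->L'->F->R'->E->plug->D
Char 2 ('H'): step: R->1, L=2; H->plug->H->R->H->L->H->refl->B->L'->B->R'->G->plug->B
Char 3 ('E'): step: R->2, L=2; E->plug->D->R->F->L->C->refl->D->L'->E->R'->B->plug->G
Char 4 ('G'): step: R->3, L=2; G->plug->B->R->C->L->F->refl->E->L'->D->R'->A->plug->A
Char 5 ('G'): step: R->4, L=2; G->plug->B->R->D->L->E->refl->F->L'->C->R'->H->plug->H

Answer: DBGAH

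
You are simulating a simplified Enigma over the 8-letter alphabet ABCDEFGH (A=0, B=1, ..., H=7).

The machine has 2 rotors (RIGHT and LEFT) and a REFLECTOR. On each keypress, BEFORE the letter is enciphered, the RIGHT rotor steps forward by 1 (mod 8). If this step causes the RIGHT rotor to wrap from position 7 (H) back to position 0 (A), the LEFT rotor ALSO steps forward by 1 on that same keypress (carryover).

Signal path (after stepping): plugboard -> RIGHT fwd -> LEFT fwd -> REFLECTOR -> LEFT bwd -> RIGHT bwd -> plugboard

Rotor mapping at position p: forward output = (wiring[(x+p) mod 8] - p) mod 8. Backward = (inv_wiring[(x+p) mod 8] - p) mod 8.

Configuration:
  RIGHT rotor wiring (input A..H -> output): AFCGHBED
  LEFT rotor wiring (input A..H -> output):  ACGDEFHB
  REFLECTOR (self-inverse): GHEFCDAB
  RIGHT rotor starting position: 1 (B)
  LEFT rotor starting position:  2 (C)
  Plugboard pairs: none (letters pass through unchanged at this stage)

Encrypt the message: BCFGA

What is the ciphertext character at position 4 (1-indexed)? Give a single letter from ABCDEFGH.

Char 1 ('B'): step: R->2, L=2; B->plug->B->R->E->L->F->refl->D->L'->D->R'->H->plug->H
Char 2 ('C'): step: R->3, L=2; C->plug->C->R->G->L->G->refl->A->L'->H->R'->H->plug->H
Char 3 ('F'): step: R->4, L=2; F->plug->F->R->B->L->B->refl->H->L'->F->R'->B->plug->B
Char 4 ('G'): step: R->5, L=2; G->plug->G->R->B->L->B->refl->H->L'->F->R'->F->plug->F

F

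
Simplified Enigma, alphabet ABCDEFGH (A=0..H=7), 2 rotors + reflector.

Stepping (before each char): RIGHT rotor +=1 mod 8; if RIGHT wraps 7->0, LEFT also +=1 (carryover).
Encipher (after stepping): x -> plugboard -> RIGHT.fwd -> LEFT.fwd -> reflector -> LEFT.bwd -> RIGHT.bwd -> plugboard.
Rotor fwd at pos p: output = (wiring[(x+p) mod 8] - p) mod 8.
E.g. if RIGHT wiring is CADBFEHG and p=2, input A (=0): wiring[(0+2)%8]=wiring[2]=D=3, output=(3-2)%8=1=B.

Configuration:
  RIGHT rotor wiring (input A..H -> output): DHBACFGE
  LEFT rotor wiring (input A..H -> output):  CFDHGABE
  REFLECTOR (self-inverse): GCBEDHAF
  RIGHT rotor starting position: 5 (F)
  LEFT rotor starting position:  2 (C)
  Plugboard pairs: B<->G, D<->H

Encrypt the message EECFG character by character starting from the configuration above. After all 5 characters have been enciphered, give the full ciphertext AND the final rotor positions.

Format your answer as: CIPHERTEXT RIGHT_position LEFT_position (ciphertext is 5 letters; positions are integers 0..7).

Answer: GGHDE 2 3

Derivation:
Char 1 ('E'): step: R->6, L=2; E->plug->E->R->D->L->G->refl->A->L'->G->R'->B->plug->G
Char 2 ('E'): step: R->7, L=2; E->plug->E->R->B->L->F->refl->H->L'->E->R'->B->plug->G
Char 3 ('C'): step: R->0, L->3 (L advanced); C->plug->C->R->B->L->D->refl->E->L'->A->R'->D->plug->H
Char 4 ('F'): step: R->1, L=3; F->plug->F->R->F->L->H->refl->F->L'->C->R'->H->plug->D
Char 5 ('G'): step: R->2, L=3; G->plug->B->R->G->L->C->refl->B->L'->E->R'->E->plug->E
Final: ciphertext=GGHDE, RIGHT=2, LEFT=3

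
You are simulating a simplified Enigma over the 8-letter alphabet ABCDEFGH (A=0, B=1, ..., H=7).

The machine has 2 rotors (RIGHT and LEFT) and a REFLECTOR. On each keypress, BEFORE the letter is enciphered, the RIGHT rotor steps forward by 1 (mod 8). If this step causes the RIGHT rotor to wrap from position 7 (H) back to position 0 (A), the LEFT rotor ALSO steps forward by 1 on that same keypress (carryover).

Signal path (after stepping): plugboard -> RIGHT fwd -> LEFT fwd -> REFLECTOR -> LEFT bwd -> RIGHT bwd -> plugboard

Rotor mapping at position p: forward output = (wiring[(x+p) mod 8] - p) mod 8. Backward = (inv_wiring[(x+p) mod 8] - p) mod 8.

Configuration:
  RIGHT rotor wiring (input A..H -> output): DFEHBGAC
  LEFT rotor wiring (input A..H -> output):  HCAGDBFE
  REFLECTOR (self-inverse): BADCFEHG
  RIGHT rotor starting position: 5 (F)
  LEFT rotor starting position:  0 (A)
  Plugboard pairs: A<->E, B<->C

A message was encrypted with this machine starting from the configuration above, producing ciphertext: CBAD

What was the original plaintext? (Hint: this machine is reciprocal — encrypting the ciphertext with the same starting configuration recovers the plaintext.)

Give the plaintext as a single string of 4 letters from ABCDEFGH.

Answer: FGDE

Derivation:
Char 1 ('C'): step: R->6, L=0; C->plug->B->R->E->L->D->refl->C->L'->B->R'->F->plug->F
Char 2 ('B'): step: R->7, L=0; B->plug->C->R->G->L->F->refl->E->L'->H->R'->G->plug->G
Char 3 ('A'): step: R->0, L->1 (L advanced); A->plug->E->R->B->L->H->refl->G->L'->H->R'->D->plug->D
Char 4 ('D'): step: R->1, L=1; D->plug->D->R->A->L->B->refl->A->L'->E->R'->A->plug->E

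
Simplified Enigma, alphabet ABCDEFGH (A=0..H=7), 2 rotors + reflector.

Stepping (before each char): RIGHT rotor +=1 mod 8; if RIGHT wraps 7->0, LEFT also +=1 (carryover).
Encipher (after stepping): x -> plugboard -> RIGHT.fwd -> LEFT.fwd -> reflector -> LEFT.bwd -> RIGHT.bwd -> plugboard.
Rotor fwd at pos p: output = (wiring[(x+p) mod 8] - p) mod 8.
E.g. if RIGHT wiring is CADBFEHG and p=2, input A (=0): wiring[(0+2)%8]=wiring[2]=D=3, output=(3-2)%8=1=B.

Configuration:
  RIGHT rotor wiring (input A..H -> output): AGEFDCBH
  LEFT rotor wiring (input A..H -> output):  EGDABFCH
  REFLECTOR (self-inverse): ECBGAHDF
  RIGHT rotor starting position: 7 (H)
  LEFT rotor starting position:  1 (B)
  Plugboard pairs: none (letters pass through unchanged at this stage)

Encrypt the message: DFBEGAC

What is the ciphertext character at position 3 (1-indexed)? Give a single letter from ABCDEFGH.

Char 1 ('D'): step: R->0, L->2 (L advanced); D->plug->D->R->F->L->F->refl->H->L'->C->R'->F->plug->F
Char 2 ('F'): step: R->1, L=2; F->plug->F->R->A->L->B->refl->C->L'->G->R'->G->plug->G
Char 3 ('B'): step: R->2, L=2; B->plug->B->R->D->L->D->refl->G->L'->B->R'->C->plug->C

C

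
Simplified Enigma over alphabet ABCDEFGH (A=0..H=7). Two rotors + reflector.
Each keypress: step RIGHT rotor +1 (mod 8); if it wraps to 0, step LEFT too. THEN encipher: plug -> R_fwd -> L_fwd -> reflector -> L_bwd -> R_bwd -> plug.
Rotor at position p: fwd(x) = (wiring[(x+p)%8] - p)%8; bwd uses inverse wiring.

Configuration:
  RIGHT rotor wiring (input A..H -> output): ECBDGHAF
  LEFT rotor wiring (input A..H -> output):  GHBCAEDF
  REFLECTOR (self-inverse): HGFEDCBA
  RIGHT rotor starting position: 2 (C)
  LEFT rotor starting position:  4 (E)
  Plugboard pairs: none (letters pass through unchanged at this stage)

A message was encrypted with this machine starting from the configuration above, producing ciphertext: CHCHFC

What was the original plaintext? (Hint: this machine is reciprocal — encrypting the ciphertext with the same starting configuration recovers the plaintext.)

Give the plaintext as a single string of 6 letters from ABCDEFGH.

Answer: HBEACD

Derivation:
Char 1 ('C'): step: R->3, L=4; C->plug->C->R->E->L->C->refl->F->L'->G->R'->H->plug->H
Char 2 ('H'): step: R->4, L=4; H->plug->H->R->H->L->G->refl->B->L'->D->R'->B->plug->B
Char 3 ('C'): step: R->5, L=4; C->plug->C->R->A->L->E->refl->D->L'->F->R'->E->plug->E
Char 4 ('H'): step: R->6, L=4; H->plug->H->R->B->L->A->refl->H->L'->C->R'->A->plug->A
Char 5 ('F'): step: R->7, L=4; F->plug->F->R->H->L->G->refl->B->L'->D->R'->C->plug->C
Char 6 ('C'): step: R->0, L->5 (L advanced); C->plug->C->R->B->L->G->refl->B->L'->D->R'->D->plug->D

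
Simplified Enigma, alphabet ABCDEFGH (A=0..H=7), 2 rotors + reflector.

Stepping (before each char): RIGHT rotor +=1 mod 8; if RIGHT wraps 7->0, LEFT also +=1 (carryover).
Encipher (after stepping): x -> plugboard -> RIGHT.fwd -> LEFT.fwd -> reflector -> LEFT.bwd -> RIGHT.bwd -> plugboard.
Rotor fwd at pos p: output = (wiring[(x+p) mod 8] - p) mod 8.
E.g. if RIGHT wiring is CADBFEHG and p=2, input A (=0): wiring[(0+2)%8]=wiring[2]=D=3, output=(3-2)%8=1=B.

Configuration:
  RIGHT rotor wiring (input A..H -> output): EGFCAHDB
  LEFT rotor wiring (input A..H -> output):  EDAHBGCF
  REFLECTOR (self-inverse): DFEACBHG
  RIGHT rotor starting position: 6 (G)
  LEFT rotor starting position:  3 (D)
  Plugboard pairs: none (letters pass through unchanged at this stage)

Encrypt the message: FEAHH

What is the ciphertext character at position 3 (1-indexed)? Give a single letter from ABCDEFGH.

Char 1 ('F'): step: R->7, L=3; F->plug->F->R->B->L->G->refl->H->L'->D->R'->E->plug->E
Char 2 ('E'): step: R->0, L->4 (L advanced); E->plug->E->R->A->L->F->refl->B->L'->D->R'->G->plug->G
Char 3 ('A'): step: R->1, L=4; A->plug->A->R->F->L->H->refl->G->L'->C->R'->F->plug->F

F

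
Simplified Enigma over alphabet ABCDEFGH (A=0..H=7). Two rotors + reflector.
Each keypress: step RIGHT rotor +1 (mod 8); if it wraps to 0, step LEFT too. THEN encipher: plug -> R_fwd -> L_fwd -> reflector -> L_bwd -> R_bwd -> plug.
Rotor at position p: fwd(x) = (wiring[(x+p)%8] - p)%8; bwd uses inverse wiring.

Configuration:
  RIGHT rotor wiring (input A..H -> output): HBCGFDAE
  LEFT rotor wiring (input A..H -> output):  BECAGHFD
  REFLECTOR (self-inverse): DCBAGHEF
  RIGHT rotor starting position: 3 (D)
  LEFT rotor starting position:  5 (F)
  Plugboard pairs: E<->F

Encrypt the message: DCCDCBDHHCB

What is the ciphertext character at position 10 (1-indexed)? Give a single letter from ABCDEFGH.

Char 1 ('D'): step: R->4, L=5; D->plug->D->R->A->L->C->refl->B->L'->H->R'->B->plug->B
Char 2 ('C'): step: R->5, L=5; C->plug->C->R->H->L->B->refl->C->L'->A->R'->H->plug->H
Char 3 ('C'): step: R->6, L=5; C->plug->C->R->B->L->A->refl->D->L'->G->R'->B->plug->B
Char 4 ('D'): step: R->7, L=5; D->plug->D->R->D->L->E->refl->G->L'->C->R'->C->plug->C
Char 5 ('C'): step: R->0, L->6 (L advanced); C->plug->C->R->C->L->D->refl->A->L'->G->R'->D->plug->D
Char 6 ('B'): step: R->1, L=6; B->plug->B->R->B->L->F->refl->H->L'->A->R'->A->plug->A
Char 7 ('D'): step: R->2, L=6; D->plug->D->R->B->L->F->refl->H->L'->A->R'->A->plug->A
Char 8 ('H'): step: R->3, L=6; H->plug->H->R->H->L->B->refl->C->L'->F->R'->D->plug->D
Char 9 ('H'): step: R->4, L=6; H->plug->H->R->C->L->D->refl->A->L'->G->R'->G->plug->G
Char 10 ('C'): step: R->5, L=6; C->plug->C->R->H->L->B->refl->C->L'->F->R'->F->plug->E

E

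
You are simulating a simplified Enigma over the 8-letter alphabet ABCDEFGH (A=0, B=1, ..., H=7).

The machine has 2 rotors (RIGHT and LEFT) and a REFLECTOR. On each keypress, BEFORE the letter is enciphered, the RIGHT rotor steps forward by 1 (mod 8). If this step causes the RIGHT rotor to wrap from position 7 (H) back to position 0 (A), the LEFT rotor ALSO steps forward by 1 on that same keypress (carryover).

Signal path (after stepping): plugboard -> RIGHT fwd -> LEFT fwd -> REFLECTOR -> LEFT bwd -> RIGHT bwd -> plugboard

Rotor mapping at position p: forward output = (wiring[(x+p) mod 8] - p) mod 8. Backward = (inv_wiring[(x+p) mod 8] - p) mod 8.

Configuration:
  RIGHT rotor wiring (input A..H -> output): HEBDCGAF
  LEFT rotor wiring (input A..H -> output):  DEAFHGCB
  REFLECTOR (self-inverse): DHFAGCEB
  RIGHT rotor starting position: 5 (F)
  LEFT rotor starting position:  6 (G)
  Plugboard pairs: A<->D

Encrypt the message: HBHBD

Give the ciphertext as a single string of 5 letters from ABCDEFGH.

Char 1 ('H'): step: R->6, L=6; H->plug->H->R->A->L->E->refl->G->L'->D->R'->E->plug->E
Char 2 ('B'): step: R->7, L=6; B->plug->B->R->A->L->E->refl->G->L'->D->R'->F->plug->F
Char 3 ('H'): step: R->0, L->7 (L advanced); H->plug->H->R->F->L->A->refl->D->L'->H->R'->A->plug->D
Char 4 ('B'): step: R->1, L=7; B->plug->B->R->A->L->C->refl->F->L'->C->R'->C->plug->C
Char 5 ('D'): step: R->2, L=7; D->plug->A->R->H->L->D->refl->A->L'->F->R'->G->plug->G

Answer: EFDCG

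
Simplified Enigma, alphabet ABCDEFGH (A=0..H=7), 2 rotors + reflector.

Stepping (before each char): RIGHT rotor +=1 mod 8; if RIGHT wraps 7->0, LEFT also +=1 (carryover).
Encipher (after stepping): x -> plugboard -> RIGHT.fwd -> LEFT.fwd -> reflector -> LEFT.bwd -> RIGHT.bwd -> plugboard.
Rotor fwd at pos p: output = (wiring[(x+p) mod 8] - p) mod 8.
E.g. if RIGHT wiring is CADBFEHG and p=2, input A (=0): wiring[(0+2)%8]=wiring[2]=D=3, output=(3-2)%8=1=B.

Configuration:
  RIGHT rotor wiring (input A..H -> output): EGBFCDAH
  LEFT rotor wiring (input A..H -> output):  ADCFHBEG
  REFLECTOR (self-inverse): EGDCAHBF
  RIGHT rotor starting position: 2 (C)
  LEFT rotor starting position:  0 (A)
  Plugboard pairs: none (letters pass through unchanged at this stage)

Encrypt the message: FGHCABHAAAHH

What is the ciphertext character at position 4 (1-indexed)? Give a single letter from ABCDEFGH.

Char 1 ('F'): step: R->3, L=0; F->plug->F->R->B->L->D->refl->C->L'->C->R'->A->plug->A
Char 2 ('G'): step: R->4, L=0; G->plug->G->R->F->L->B->refl->G->L'->H->R'->B->plug->B
Char 3 ('H'): step: R->5, L=0; H->plug->H->R->F->L->B->refl->G->L'->H->R'->D->plug->D
Char 4 ('C'): step: R->6, L=0; C->plug->C->R->G->L->E->refl->A->L'->A->R'->D->plug->D

D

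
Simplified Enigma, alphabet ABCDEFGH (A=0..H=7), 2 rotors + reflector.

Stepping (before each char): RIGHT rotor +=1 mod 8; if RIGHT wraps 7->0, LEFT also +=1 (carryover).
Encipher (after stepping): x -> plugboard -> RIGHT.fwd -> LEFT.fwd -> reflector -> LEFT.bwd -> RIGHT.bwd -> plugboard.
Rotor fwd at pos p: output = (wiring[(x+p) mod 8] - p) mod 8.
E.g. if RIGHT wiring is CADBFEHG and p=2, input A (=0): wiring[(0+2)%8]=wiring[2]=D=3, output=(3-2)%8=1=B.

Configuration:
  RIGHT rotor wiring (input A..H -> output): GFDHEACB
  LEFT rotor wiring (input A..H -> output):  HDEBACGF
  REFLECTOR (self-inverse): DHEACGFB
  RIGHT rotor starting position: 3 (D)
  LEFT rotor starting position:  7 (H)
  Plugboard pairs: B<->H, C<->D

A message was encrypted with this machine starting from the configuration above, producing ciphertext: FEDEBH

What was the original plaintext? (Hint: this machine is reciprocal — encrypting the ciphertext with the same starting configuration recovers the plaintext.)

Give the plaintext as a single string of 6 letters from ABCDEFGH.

Answer: DAHBEB

Derivation:
Char 1 ('F'): step: R->4, L=7; F->plug->F->R->B->L->A->refl->D->L'->G->R'->C->plug->D
Char 2 ('E'): step: R->5, L=7; E->plug->E->R->A->L->G->refl->F->L'->D->R'->A->plug->A
Char 3 ('D'): step: R->6, L=7; D->plug->C->R->A->L->G->refl->F->L'->D->R'->B->plug->H
Char 4 ('E'): step: R->7, L=7; E->plug->E->R->A->L->G->refl->F->L'->D->R'->H->plug->B
Char 5 ('B'): step: R->0, L->0 (L advanced); B->plug->H->R->B->L->D->refl->A->L'->E->R'->E->plug->E
Char 6 ('H'): step: R->1, L=0; H->plug->B->R->C->L->E->refl->C->L'->F->R'->H->plug->B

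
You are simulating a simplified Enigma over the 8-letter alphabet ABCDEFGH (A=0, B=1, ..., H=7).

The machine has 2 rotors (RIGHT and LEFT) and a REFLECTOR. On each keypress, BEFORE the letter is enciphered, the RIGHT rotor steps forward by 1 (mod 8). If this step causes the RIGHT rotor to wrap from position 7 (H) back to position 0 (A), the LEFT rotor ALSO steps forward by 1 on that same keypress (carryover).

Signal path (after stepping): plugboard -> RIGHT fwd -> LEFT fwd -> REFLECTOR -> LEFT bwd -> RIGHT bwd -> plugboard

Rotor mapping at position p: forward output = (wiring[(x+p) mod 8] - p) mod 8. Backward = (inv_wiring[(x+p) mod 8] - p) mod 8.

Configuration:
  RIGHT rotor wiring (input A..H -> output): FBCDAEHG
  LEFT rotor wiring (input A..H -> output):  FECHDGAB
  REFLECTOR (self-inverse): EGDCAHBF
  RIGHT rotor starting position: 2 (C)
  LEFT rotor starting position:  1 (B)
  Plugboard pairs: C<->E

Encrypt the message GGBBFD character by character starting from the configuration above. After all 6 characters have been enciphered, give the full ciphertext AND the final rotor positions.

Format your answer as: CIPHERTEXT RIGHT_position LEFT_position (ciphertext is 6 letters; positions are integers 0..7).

Char 1 ('G'): step: R->3, L=1; G->plug->G->R->G->L->A->refl->E->L'->H->R'->H->plug->H
Char 2 ('G'): step: R->4, L=1; G->plug->G->R->G->L->A->refl->E->L'->H->R'->H->plug->H
Char 3 ('B'): step: R->5, L=1; B->plug->B->R->C->L->G->refl->B->L'->B->R'->C->plug->E
Char 4 ('B'): step: R->6, L=1; B->plug->B->R->A->L->D->refl->C->L'->D->R'->D->plug->D
Char 5 ('F'): step: R->7, L=1; F->plug->F->R->B->L->B->refl->G->L'->C->R'->C->plug->E
Char 6 ('D'): step: R->0, L->2 (L advanced); D->plug->D->R->D->L->E->refl->A->L'->A->R'->E->plug->C
Final: ciphertext=HHEDEC, RIGHT=0, LEFT=2

Answer: HHEDEC 0 2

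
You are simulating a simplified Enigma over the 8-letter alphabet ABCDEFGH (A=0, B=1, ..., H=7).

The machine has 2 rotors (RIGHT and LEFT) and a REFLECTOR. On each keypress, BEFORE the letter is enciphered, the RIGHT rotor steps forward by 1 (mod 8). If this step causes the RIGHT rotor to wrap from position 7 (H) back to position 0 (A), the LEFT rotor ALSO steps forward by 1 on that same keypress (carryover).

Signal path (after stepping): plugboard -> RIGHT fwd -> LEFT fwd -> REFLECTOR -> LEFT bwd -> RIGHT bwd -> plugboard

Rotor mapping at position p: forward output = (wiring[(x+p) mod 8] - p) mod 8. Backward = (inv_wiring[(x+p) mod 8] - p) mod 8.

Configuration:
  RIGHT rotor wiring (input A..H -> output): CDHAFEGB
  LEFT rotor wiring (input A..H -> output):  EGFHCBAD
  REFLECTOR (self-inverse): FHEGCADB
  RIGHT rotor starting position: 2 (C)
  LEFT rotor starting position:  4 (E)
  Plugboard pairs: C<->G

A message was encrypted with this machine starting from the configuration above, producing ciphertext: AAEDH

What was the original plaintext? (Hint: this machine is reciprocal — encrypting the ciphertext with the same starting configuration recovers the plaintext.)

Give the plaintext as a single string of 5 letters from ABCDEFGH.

Char 1 ('A'): step: R->3, L=4; A->plug->A->R->F->L->C->refl->E->L'->C->R'->B->plug->B
Char 2 ('A'): step: R->4, L=4; A->plug->A->R->B->L->F->refl->A->L'->E->R'->H->plug->H
Char 3 ('E'): step: R->5, L=4; E->plug->E->R->G->L->B->refl->H->L'->D->R'->G->plug->C
Char 4 ('D'): step: R->6, L=4; D->plug->D->R->F->L->C->refl->E->L'->C->R'->F->plug->F
Char 5 ('H'): step: R->7, L=4; H->plug->H->R->H->L->D->refl->G->L'->A->R'->D->plug->D

Answer: BHCFD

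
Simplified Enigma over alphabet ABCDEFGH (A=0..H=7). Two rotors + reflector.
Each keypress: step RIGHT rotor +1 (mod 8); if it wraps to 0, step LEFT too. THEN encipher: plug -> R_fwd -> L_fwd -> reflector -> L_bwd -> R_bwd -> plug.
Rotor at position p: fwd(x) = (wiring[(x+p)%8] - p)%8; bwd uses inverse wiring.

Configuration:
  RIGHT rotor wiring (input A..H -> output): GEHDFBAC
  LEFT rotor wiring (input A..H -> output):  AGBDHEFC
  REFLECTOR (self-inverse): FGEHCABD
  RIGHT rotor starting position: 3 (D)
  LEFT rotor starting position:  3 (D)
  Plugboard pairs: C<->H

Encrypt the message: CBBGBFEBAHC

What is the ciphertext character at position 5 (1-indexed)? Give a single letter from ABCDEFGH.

Char 1 ('C'): step: R->4, L=3; C->plug->H->R->H->L->G->refl->B->L'->C->R'->E->plug->E
Char 2 ('B'): step: R->5, L=3; B->plug->B->R->D->L->C->refl->E->L'->B->R'->D->plug->D
Char 3 ('B'): step: R->6, L=3; B->plug->B->R->E->L->H->refl->D->L'->G->R'->D->plug->D
Char 4 ('G'): step: R->7, L=3; G->plug->G->R->C->L->B->refl->G->L'->H->R'->B->plug->B
Char 5 ('B'): step: R->0, L->4 (L advanced); B->plug->B->R->E->L->E->refl->C->L'->F->R'->E->plug->E

E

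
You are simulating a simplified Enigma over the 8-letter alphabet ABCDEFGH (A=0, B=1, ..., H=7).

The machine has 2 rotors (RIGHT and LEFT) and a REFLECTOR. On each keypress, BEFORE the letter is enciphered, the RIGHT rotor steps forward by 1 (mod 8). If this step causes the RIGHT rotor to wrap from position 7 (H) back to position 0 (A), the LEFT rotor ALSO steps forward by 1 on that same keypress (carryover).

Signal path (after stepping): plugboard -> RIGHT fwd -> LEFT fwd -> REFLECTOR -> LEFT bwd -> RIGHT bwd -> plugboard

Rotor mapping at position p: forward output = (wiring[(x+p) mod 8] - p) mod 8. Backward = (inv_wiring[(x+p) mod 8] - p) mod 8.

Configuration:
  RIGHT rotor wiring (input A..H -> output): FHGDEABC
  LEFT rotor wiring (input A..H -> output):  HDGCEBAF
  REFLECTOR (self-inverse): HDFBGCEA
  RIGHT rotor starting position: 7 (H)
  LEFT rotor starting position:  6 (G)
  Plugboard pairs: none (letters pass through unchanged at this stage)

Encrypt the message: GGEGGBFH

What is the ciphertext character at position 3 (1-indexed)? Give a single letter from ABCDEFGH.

Char 1 ('G'): step: R->0, L->7 (L advanced); G->plug->G->R->B->L->A->refl->H->L'->D->R'->D->plug->D
Char 2 ('G'): step: R->1, L=7; G->plug->G->R->B->L->A->refl->H->L'->D->R'->D->plug->D
Char 3 ('E'): step: R->2, L=7; E->plug->E->R->H->L->B->refl->D->L'->E->R'->A->plug->A

A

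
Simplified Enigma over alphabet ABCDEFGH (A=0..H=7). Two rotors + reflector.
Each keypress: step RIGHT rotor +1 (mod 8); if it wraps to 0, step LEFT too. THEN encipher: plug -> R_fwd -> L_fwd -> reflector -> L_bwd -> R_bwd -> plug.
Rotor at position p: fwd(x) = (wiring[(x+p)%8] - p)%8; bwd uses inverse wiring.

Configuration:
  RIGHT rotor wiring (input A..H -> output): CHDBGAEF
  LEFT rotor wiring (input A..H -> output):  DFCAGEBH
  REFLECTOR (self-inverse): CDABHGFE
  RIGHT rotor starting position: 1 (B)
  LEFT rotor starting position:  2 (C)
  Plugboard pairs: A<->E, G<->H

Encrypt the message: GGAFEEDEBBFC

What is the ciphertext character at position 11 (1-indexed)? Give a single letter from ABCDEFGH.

Char 1 ('G'): step: R->2, L=2; G->plug->H->R->F->L->F->refl->G->L'->B->R'->A->plug->E
Char 2 ('G'): step: R->3, L=2; G->plug->H->R->A->L->A->refl->C->L'->D->R'->B->plug->B
Char 3 ('A'): step: R->4, L=2; A->plug->E->R->G->L->B->refl->D->L'->H->R'->G->plug->H
Char 4 ('F'): step: R->5, L=2; F->plug->F->R->G->L->B->refl->D->L'->H->R'->B->plug->B
Char 5 ('E'): step: R->6, L=2; E->plug->A->R->G->L->B->refl->D->L'->H->R'->B->plug->B
Char 6 ('E'): step: R->7, L=2; E->plug->A->R->G->L->B->refl->D->L'->H->R'->F->plug->F
Char 7 ('D'): step: R->0, L->3 (L advanced); D->plug->D->R->B->L->D->refl->B->L'->C->R'->A->plug->E
Char 8 ('E'): step: R->1, L=3; E->plug->A->R->G->L->C->refl->A->L'->F->R'->D->plug->D
Char 9 ('B'): step: R->2, L=3; B->plug->B->R->H->L->H->refl->E->L'->E->R'->C->plug->C
Char 10 ('B'): step: R->3, L=3; B->plug->B->R->D->L->G->refl->F->L'->A->R'->H->plug->G
Char 11 ('F'): step: R->4, L=3; F->plug->F->R->D->L->G->refl->F->L'->A->R'->C->plug->C

C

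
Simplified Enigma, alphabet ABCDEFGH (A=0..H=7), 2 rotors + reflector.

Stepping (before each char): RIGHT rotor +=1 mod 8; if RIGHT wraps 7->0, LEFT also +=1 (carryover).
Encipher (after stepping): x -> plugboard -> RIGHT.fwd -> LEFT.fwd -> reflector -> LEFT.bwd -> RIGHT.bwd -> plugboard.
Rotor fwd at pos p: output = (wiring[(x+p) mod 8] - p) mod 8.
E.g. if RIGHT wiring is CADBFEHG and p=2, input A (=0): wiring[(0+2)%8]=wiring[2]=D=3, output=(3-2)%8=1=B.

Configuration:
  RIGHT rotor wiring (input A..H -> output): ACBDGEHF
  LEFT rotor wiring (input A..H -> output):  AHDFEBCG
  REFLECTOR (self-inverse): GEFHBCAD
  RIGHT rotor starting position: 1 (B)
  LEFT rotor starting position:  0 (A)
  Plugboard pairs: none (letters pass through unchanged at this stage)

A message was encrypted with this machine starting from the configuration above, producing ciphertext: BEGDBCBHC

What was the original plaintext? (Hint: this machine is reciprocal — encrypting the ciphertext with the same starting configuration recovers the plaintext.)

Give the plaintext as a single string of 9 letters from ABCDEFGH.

Char 1 ('B'): step: R->2, L=0; B->plug->B->R->B->L->H->refl->D->L'->C->R'->D->plug->D
Char 2 ('E'): step: R->3, L=0; E->plug->E->R->C->L->D->refl->H->L'->B->R'->C->plug->C
Char 3 ('G'): step: R->4, L=0; G->plug->G->R->F->L->B->refl->E->L'->E->R'->E->plug->E
Char 4 ('D'): step: R->5, L=0; D->plug->D->R->D->L->F->refl->C->L'->G->R'->G->plug->G
Char 5 ('B'): step: R->6, L=0; B->plug->B->R->H->L->G->refl->A->L'->A->R'->G->plug->G
Char 6 ('C'): step: R->7, L=0; C->plug->C->R->D->L->F->refl->C->L'->G->R'->A->plug->A
Char 7 ('B'): step: R->0, L->1 (L advanced); B->plug->B->R->C->L->E->refl->B->L'->F->R'->H->plug->H
Char 8 ('H'): step: R->1, L=1; H->plug->H->R->H->L->H->refl->D->L'->D->R'->E->plug->E
Char 9 ('C'): step: R->2, L=1; C->plug->C->R->E->L->A->refl->G->L'->A->R'->H->plug->H

Answer: DCEGGAHEH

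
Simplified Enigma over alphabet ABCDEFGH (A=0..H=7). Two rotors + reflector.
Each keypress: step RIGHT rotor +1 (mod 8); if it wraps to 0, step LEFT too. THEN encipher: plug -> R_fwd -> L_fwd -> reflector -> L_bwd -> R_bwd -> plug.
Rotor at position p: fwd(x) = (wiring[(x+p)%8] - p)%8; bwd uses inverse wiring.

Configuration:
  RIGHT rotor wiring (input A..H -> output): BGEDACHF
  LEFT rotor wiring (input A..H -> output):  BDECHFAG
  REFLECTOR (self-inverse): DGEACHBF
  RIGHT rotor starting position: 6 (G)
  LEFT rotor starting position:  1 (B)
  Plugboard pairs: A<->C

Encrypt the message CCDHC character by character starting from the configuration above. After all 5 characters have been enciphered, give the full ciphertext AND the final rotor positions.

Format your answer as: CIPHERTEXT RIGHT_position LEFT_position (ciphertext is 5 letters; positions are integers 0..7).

Answer: DDGGB 3 2

Derivation:
Char 1 ('C'): step: R->7, L=1; C->plug->A->R->G->L->F->refl->H->L'->F->R'->D->plug->D
Char 2 ('C'): step: R->0, L->2 (L advanced); C->plug->A->R->B->L->A->refl->D->L'->D->R'->D->plug->D
Char 3 ('D'): step: R->1, L=2; D->plug->D->R->H->L->B->refl->G->L'->E->R'->G->plug->G
Char 4 ('H'): step: R->2, L=2; H->plug->H->R->E->L->G->refl->B->L'->H->R'->G->plug->G
Char 5 ('C'): step: R->3, L=2; C->plug->A->R->A->L->C->refl->E->L'->F->R'->B->plug->B
Final: ciphertext=DDGGB, RIGHT=3, LEFT=2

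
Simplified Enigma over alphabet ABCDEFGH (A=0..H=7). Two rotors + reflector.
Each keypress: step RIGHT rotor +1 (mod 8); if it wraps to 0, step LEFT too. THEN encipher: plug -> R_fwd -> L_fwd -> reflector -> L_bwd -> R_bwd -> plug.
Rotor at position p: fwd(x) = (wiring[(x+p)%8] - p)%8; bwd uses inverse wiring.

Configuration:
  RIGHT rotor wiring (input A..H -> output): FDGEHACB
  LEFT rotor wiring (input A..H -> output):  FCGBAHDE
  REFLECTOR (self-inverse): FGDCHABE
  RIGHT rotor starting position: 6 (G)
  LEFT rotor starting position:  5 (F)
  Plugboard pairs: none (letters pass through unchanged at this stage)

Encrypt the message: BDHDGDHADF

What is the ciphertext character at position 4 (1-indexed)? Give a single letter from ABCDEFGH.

Char 1 ('B'): step: R->7, L=5; B->plug->B->R->G->L->E->refl->H->L'->C->R'->A->plug->A
Char 2 ('D'): step: R->0, L->6 (L advanced); D->plug->D->R->E->L->A->refl->F->L'->A->R'->F->plug->F
Char 3 ('H'): step: R->1, L=6; H->plug->H->R->E->L->A->refl->F->L'->A->R'->G->plug->G
Char 4 ('D'): step: R->2, L=6; D->plug->D->R->G->L->C->refl->D->L'->F->R'->C->plug->C

C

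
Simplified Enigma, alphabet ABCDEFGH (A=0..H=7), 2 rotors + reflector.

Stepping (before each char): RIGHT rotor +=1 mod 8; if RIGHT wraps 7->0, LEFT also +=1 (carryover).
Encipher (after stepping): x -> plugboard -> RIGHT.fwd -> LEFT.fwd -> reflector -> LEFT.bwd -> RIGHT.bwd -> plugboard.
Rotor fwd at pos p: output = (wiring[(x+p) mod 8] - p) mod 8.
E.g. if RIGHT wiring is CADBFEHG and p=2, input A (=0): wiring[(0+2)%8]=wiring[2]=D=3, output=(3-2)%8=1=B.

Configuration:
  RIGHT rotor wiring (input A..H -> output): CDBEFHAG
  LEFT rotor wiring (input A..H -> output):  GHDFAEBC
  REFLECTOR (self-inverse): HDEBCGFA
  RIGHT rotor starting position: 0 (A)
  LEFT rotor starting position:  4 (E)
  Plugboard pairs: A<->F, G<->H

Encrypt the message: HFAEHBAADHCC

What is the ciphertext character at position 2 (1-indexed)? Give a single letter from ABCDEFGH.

Char 1 ('H'): step: R->1, L=4; H->plug->G->R->F->L->D->refl->B->L'->H->R'->F->plug->A
Char 2 ('F'): step: R->2, L=4; F->plug->A->R->H->L->B->refl->D->L'->F->R'->D->plug->D

D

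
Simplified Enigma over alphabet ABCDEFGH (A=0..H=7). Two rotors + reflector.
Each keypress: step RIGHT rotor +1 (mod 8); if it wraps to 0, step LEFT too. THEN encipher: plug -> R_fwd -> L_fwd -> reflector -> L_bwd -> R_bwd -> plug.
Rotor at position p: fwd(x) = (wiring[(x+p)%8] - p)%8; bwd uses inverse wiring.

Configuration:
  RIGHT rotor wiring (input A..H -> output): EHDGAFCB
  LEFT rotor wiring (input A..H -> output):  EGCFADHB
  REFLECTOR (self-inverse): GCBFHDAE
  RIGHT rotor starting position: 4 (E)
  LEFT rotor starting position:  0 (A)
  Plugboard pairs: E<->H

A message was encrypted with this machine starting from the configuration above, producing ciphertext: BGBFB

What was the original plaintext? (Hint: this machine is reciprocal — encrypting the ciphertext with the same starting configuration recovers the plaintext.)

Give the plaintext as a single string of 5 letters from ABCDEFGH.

Answer: EEEDE

Derivation:
Char 1 ('B'): step: R->5, L=0; B->plug->B->R->F->L->D->refl->F->L'->D->R'->H->plug->E
Char 2 ('G'): step: R->6, L=0; G->plug->G->R->C->L->C->refl->B->L'->H->R'->H->plug->E
Char 3 ('B'): step: R->7, L=0; B->plug->B->R->F->L->D->refl->F->L'->D->R'->H->plug->E
Char 4 ('F'): step: R->0, L->1 (L advanced); F->plug->F->R->F->L->G->refl->A->L'->G->R'->D->plug->D
Char 5 ('B'): step: R->1, L=1; B->plug->B->R->C->L->E->refl->H->L'->D->R'->H->plug->E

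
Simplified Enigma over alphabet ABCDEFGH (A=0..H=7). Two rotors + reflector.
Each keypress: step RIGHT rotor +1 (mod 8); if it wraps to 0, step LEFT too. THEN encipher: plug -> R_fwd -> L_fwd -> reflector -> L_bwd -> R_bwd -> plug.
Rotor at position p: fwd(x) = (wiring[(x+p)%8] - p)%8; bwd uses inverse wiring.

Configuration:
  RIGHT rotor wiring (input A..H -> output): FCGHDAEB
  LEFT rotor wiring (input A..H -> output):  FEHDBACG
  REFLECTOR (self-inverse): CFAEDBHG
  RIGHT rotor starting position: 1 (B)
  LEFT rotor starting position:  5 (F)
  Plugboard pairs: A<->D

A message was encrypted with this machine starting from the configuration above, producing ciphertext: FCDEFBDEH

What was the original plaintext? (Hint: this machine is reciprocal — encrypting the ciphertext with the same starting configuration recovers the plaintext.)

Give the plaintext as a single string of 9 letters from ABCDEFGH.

Answer: HHCDHFGDA

Derivation:
Char 1 ('F'): step: R->2, L=5; F->plug->F->R->H->L->E->refl->D->L'->A->R'->H->plug->H
Char 2 ('C'): step: R->3, L=5; C->plug->C->R->F->L->C->refl->A->L'->D->R'->H->plug->H
Char 3 ('D'): step: R->4, L=5; D->plug->A->R->H->L->E->refl->D->L'->A->R'->C->plug->C
Char 4 ('E'): step: R->5, L=5; E->plug->E->R->F->L->C->refl->A->L'->D->R'->A->plug->D
Char 5 ('F'): step: R->6, L=5; F->plug->F->R->B->L->F->refl->B->L'->C->R'->H->plug->H
Char 6 ('B'): step: R->7, L=5; B->plug->B->R->G->L->G->refl->H->L'->E->R'->F->plug->F
Char 7 ('D'): step: R->0, L->6 (L advanced); D->plug->A->R->F->L->F->refl->B->L'->E->R'->G->plug->G
Char 8 ('E'): step: R->1, L=6; E->plug->E->R->H->L->C->refl->A->L'->B->R'->A->plug->D
Char 9 ('H'): step: R->2, L=6; H->plug->H->R->A->L->E->refl->D->L'->G->R'->D->plug->A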